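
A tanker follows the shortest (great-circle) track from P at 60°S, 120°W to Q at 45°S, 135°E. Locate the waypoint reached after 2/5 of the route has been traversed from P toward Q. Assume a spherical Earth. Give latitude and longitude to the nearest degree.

The haversine formula gives a central angle δ ≈ 1.023 rad (58.6°) between the endpoints.
Interpolate at f = 2/5 with slerp weights a = sin((1−f)δ)/sin δ ≈ 0.675, b = sin(fδ)/sin δ ≈ 0.466.
p = a·p₁ + b·p₂ ≈ (-0.402, -0.059, -0.914); φ = arcsin(p_z) ≈ -66.04°, λ = atan2(p_y, p_x) ≈ -171.63°.

≈ 66°S, 172°W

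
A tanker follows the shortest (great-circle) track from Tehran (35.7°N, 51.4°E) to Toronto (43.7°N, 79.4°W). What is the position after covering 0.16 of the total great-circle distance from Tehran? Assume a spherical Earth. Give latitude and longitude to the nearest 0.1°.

≈ 47.1°N, 40.0°E

Convert each endpoint to a unit vector on the sphere (x = cos φ cos λ, y = cos φ sin λ, z = sin φ).
The central angle between the endpoints is δ = arccos(p₁·p₂) ≈ 1.551 rad (88.9°).
Interpolate at f = 0.16 with slerp weights a = sin((1−f)δ)/sin δ ≈ 0.965, b = sin(fδ)/sin δ ≈ 0.246.
p = a·p₁ + b·p₂ ≈ (0.521, 0.438, 0.733); φ = arcsin(p_z) ≈ 47.11°, λ = atan2(p_y, p_x) ≈ 40.01°.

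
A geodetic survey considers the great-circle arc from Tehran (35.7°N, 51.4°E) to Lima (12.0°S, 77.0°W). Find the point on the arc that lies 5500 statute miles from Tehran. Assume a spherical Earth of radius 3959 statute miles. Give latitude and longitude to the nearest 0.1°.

≈ 17.1°N, 37.9°W

Write both endpoints as unit vectors p₁, p₂ with components (cos φ cos λ, cos φ sin λ, sin φ).
The central angle between the endpoints is δ = arccos(p₁·p₂) ≈ 2.233 rad (127.9°). The total great-circle distance is δ·R ≈ 2.233 × 3959 ≈ 8840 mi, so the target fraction is f = 5500/8840 ≈ 0.622.
Interpolate at f ≈ 0.622 with slerp weights a = sin((1−f)δ)/sin δ ≈ 0.947, b = sin(fδ)/sin δ ≈ 1.247.
p = a·p₁ + b·p₂ ≈ (0.754, -0.587, 0.293); φ = arcsin(p_z) ≈ 17.06°, λ = atan2(p_y, p_x) ≈ -37.91°.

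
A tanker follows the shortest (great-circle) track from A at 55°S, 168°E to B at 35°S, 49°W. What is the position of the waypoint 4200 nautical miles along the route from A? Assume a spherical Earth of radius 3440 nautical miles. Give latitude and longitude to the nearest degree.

From cos δ = sin φ₁ sin φ₂ + cos φ₁ cos φ₂ cos Δλ, the central angle is δ ≈ 1.476 rad (84.6°). The total great-circle distance is δ·R ≈ 1.476 × 3440 ≈ 5078 nmi, so the target fraction is f = 4200/5078 ≈ 0.827.
Interpolate at f ≈ 0.827 with slerp weights a = sin((1−f)δ)/sin δ ≈ 0.253, b = sin(fδ)/sin δ ≈ 0.944.
p = a·p₁ + b·p₂ ≈ (0.365, -0.553, -0.749); φ = arcsin(p_z) ≈ -48.50°, λ = atan2(p_y, p_x) ≈ -56.59°.

≈ 48°S, 57°W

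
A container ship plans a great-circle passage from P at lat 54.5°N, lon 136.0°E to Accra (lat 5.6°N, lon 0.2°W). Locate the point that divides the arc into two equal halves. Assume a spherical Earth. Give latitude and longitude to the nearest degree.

≈ lat 52°N, lon 35°E

Write both endpoints as unit vectors p₁, p₂ with components (cos φ cos λ, cos φ sin λ, sin φ).
The central angle between the endpoints is δ = arccos(p₁·p₂) ≈ 1.915 rad (109.7°).
Interpolate at f = 1/2 with slerp weights a = sin((1−f)δ)/sin δ ≈ 0.869, b = sin(fδ)/sin δ ≈ 0.869.
p = a·p₁ + b·p₂ ≈ (0.502, 0.347, 0.792); φ = arcsin(p_z) ≈ 52.39°, λ = atan2(p_y, p_x) ≈ 34.70°.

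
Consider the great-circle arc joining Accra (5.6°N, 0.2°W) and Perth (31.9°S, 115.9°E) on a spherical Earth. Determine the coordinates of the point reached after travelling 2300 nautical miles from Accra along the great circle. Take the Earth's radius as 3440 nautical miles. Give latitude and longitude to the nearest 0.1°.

Convert each endpoint to a unit vector on the sphere (x = cos φ cos λ, y = cos φ sin λ, z = sin φ).
The central angle between the endpoints is δ = arccos(p₁·p₂) ≈ 2.008 rad (115.0°). The total great-circle distance is δ·R ≈ 2.008 × 3440 ≈ 6907 nmi, so the target fraction is f = 2300/6907 ≈ 0.333.
Interpolate at f ≈ 0.333 with slerp weights a = sin((1−f)δ)/sin δ ≈ 1.074, b = sin(fδ)/sin δ ≈ 0.684.
p = a·p₁ + b·p₂ ≈ (0.815, 0.519, -0.257); φ = arcsin(p_z) ≈ -14.88°, λ = atan2(p_y, p_x) ≈ 32.47°.

≈ 14.9°S, 32.5°E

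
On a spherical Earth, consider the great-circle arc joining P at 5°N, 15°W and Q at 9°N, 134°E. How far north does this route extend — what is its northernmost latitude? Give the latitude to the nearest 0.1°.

≈ 24.8°N

The great circle lies in the plane with unit normal n̂ = (p₁ × p₂)/|p₁ × p₂|.
Here n̂_z ≈ +0.908; the vertex latitude is φ_max = arccos|n̂_z| ≈ 24.8°.
Check via Clairaut: cos φ_max = |cos φ₁| · sin C = cos(5.0°)·sin(65.7°) ≈ 0.908, again giving ≈ 24.8°.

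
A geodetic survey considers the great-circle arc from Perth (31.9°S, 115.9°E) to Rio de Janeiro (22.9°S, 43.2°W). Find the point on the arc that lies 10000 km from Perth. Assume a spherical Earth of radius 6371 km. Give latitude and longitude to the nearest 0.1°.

Convert each endpoint to a unit vector on the sphere (x = cos φ cos λ, y = cos φ sin λ, z = sin φ).
The central angle between the endpoints is δ = arccos(p₁·p₂) ≈ 2.123 rad (121.7°). The total great-circle distance is δ·R ≈ 2.123 × 6371 ≈ 13529 km, so the target fraction is f = 10000/13529 ≈ 0.739.
Interpolate at f ≈ 0.739 with slerp weights a = sin((1−f)δ)/sin δ ≈ 0.618, b = sin(fδ)/sin δ ≈ 1.175.
p = a·p₁ + b·p₂ ≈ (0.560, -0.269, -0.784); φ = arcsin(p_z) ≈ -51.61°, λ = atan2(p_y, p_x) ≈ -25.66°.

≈ 51.6°S, 25.7°W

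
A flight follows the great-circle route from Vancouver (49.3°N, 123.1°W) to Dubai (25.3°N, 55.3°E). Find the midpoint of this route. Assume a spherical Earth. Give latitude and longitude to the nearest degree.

≈ 78°N, 51°E

Write both endpoints as unit vectors p₁, p₂ with components (cos φ cos λ, cos φ sin λ, sin φ).
The central angle between the endpoints is δ = arccos(p₁·p₂) ≈ 1.839 rad (105.4°).
Interpolate at f = 1/2 with slerp weights a = sin((1−f)δ)/sin δ ≈ 0.825, b = sin(fδ)/sin δ ≈ 0.825.
p = a·p₁ + b·p₂ ≈ (0.131, 0.163, 0.978); φ = arcsin(p_z) ≈ 77.96°, λ = atan2(p_y, p_x) ≈ 51.17°.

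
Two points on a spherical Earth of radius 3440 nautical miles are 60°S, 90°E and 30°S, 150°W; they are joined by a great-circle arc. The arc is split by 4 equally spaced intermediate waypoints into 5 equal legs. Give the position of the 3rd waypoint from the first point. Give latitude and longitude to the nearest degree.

Convert each endpoint to a unit vector on the sphere (x = cos φ cos λ, y = cos φ sin λ, z = sin φ).
The central angle between the endpoints is δ = arccos(p₁·p₂) ≈ 1.353 rad (77.5°).
Interpolate at f = 3/5 with slerp weights a = sin((1−f)δ)/sin δ ≈ 0.528, b = sin(fδ)/sin δ ≈ 0.743.
p = a·p₁ + b·p₂ ≈ (-0.557, -0.058, -0.828); φ = arcsin(p_z) ≈ -55.93°, λ = atan2(p_y, p_x) ≈ -174.06°.

≈ 56°S, 174°W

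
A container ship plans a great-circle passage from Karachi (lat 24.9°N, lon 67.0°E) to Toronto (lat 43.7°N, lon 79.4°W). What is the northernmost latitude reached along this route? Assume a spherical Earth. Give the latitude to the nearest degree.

The great circle lies in the plane with unit normal n̂ = (p₁ × p₂)/|p₁ × p₂|.
Here n̂_z ≈ -0.375; the vertex latitude is φ_max = arccos|n̂_z| ≈ 68.0°.

≈ 68°N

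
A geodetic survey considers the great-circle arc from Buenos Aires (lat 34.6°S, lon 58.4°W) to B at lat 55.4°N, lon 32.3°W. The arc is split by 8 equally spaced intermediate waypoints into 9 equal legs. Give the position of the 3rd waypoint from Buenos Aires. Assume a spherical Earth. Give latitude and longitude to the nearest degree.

The haversine formula gives a central angle δ ≈ 1.618 rad (92.7°) between the endpoints.
Interpolate at f = 3/9 with slerp weights a = sin((1−f)δ)/sin δ ≈ 0.882, b = sin(fδ)/sin δ ≈ 0.514.
p = a·p₁ + b·p₂ ≈ (0.627, -0.775, -0.078); φ = arcsin(p_z) ≈ -4.46°, λ = atan2(p_y, p_x) ≈ -51.00°.

≈ lat 4°S, lon 51°W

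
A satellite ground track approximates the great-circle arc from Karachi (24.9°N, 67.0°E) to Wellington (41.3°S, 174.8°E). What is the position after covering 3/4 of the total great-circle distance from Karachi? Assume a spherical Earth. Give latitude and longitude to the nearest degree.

≈ 31°S, 140°E

From cos δ = sin φ₁ sin φ₂ + cos φ₁ cos φ₂ cos Δλ, the central angle is δ ≈ 2.079 rad (119.1°).
Interpolate at f = 3/4 with slerp weights a = sin((1−f)δ)/sin δ ≈ 0.568, b = sin(fδ)/sin δ ≈ 1.144.
p = a·p₁ + b·p₂ ≈ (-0.655, 0.552, -0.516); φ = arcsin(p_z) ≈ -31.06°, λ = atan2(p_y, p_x) ≈ 139.85°.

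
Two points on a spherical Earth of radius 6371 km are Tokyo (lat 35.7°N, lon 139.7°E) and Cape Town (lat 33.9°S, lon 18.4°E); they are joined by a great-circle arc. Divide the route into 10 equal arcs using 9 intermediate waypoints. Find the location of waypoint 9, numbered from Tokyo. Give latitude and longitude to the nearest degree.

Write both endpoints as unit vectors p₁, p₂ with components (cos φ cos λ, cos φ sin λ, sin φ).
The central angle between the endpoints is δ = arccos(p₁·p₂) ≈ 2.313 rad (132.5°).
Interpolate at f = 9/10 with slerp weights a = sin((1−f)δ)/sin δ ≈ 0.311, b = sin(fδ)/sin δ ≈ 1.183.
p = a·p₁ + b·p₂ ≈ (0.739, 0.473, -0.479); φ = arcsin(p_z) ≈ -28.60°, λ = atan2(p_y, p_x) ≈ 32.62°.

≈ lat 29°S, lon 33°E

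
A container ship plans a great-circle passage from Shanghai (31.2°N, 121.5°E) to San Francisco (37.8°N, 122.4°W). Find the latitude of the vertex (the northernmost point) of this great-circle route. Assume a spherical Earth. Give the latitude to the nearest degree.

≈ 53°N

The great circle lies in the plane with unit normal n̂ = (p₁ × p₂)/|p₁ × p₂|.
Here n̂_z ≈ +0.607; the vertex latitude is φ_max = arccos|n̂_z| ≈ 52.6°.
Check via Clairaut: cos φ_max = |cos φ₁| · sin C = cos(31.2°)·sin(45.2°) ≈ 0.607, again giving ≈ 52.6°.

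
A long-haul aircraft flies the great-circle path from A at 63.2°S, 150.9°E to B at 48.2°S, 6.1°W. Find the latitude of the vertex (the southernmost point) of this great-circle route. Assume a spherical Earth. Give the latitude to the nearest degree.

The great circle lies in the plane with unit normal n̂ = (p₁ × p₂)/|p₁ × p₂|.
Here n̂_z ≈ -0.127; the vertex latitude is φ_max = arccos|n̂_z| ≈ 82.7°.

≈ 83°S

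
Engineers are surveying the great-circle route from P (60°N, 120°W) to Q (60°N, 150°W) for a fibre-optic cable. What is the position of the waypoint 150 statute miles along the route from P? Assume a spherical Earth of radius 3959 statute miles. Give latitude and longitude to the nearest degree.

≈ (60°N, 124°W)

Write both endpoints as unit vectors p₁, p₂ with components (cos φ cos λ, cos φ sin λ, sin φ).
The central angle between the endpoints is δ = arccos(p₁·p₂) ≈ 0.260 rad (14.9°). The total great-circle distance is δ·R ≈ 0.260 × 3959 ≈ 1028 mi, so the target fraction is f = 150/1028 ≈ 0.146.
Interpolate at f ≈ 0.146 with slerp weights a = sin((1−f)δ)/sin δ ≈ 0.857, b = sin(fδ)/sin δ ≈ 0.148.
p = a·p₁ + b·p₂ ≈ (-0.278, -0.408, 0.870); φ = arcsin(p_z) ≈ 60.42°, λ = atan2(p_y, p_x) ≈ -124.29°.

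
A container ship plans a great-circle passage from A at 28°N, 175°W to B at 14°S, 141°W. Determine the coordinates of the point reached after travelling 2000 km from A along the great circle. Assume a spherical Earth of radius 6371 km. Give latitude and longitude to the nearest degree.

≈ 14°N, 163°W

The haversine formula gives a central angle δ ≈ 0.931 rad (53.4°) between the endpoints. The total great-circle distance is δ·R ≈ 0.931 × 6371 ≈ 5934 km, so the target fraction is f = 2000/5934 ≈ 0.337.
Interpolate at f ≈ 0.337 with slerp weights a = sin((1−f)δ)/sin δ ≈ 0.722, b = sin(fδ)/sin δ ≈ 0.385.
p = a·p₁ + b·p₂ ≈ (-0.925, -0.290, 0.246); φ = arcsin(p_z) ≈ 14.22°, λ = atan2(p_y, p_x) ≈ -162.56°.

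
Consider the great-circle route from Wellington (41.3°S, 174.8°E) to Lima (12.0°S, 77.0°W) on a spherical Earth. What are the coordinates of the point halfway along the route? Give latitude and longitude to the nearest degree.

The haversine formula gives a central angle δ ≈ 1.663 rad (95.3°) between the endpoints.
Interpolate at f = 1/2 with slerp weights a = sin((1−f)δ)/sin δ ≈ 0.742, b = sin(fδ)/sin δ ≈ 0.742.
p = a·p₁ + b·p₂ ≈ (-0.392, -0.657, -0.644); φ = arcsin(p_z) ≈ -40.10°, λ = atan2(p_y, p_x) ≈ -120.83°.

≈ (40°S, 121°W)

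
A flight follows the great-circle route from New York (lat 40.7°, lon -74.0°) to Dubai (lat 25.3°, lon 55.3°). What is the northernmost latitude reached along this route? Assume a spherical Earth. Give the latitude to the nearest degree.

≈ 58°

The great circle lies in the plane with unit normal n̂ = (p₁ × p₂)/|p₁ × p₂|.
Here n̂_z ≈ +0.537; the vertex latitude is φ_max = arccos|n̂_z| ≈ 57.5°.
Check via Clairaut: cos φ_max = |cos φ₁| · sin C = cos(40.7°)·sin(45.1°) ≈ 0.537, again giving ≈ 57.5°.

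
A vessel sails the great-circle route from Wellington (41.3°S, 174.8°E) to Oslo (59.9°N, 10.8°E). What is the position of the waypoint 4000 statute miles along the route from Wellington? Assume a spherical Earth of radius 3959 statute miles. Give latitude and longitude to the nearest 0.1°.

≈ 13.7°N, 155.2°E

Write both endpoints as unit vectors p₁, p₂ with components (cos φ cos λ, cos φ sin λ, sin φ).
The central angle between the endpoints is δ = arccos(p₁·p₂) ≈ 2.774 rad (158.9°). The total great-circle distance is δ·R ≈ 2.774 × 3959 ≈ 10982 mi, so the target fraction is f = 4000/10982 ≈ 0.364.
Interpolate at f ≈ 0.364 with slerp weights a = sin((1−f)δ)/sin δ ≈ 2.731, b = sin(fδ)/sin δ ≈ 2.357.
p = a·p₁ + b·p₂ ≈ (-0.882, 0.407, 0.237); φ = arcsin(p_z) ≈ 13.68°, λ = atan2(p_y, p_x) ≈ 155.21°.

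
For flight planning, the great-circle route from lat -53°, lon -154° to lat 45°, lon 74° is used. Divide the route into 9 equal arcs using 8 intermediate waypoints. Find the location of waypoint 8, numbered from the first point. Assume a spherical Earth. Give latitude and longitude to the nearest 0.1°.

From cos δ = sin φ₁ sin φ₂ + cos φ₁ cos φ₂ cos Δλ, the central angle is δ ≈ 2.586 rad (148.2°).
Interpolate at f = 8/9 with slerp weights a = sin((1−f)δ)/sin δ ≈ 0.537, b = sin(fδ)/sin δ ≈ 1.415.
p = a·p₁ + b·p₂ ≈ (-0.015, 0.820, 0.572); φ = arcsin(p_z) ≈ 34.88°, λ = atan2(p_y, p_x) ≈ 91.02°.

≈ lat 34.9°, lon 91.0°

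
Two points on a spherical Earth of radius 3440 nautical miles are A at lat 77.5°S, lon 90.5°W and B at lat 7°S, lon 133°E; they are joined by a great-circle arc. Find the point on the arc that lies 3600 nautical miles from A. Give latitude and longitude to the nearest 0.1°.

Convert each endpoint to a unit vector on the sphere (x = cos φ cos λ, y = cos φ sin λ, z = sin φ).
The central angle between the endpoints is δ = arccos(p₁·p₂) ≈ 1.608 rad (92.1°). The total great-circle distance is δ·R ≈ 1.608 × 3440 ≈ 5530 nmi, so the target fraction is f = 3600/5530 ≈ 0.651.
Interpolate at f ≈ 0.651 with slerp weights a = sin((1−f)δ)/sin δ ≈ 0.533, b = sin(fδ)/sin δ ≈ 0.866.
p = a·p₁ + b·p₂ ≈ (-0.587, 0.514, -0.625); φ = arcsin(p_z) ≈ -38.72°, λ = atan2(p_y, p_x) ≈ 138.84°.

≈ lat 38.7°S, lon 138.8°E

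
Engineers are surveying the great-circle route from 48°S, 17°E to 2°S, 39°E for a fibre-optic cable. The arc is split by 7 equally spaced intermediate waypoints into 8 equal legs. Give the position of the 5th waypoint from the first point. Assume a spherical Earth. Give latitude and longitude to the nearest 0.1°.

Write both endpoints as unit vectors p₁, p₂ with components (cos φ cos λ, cos φ sin λ, sin φ).
The central angle between the endpoints is δ = arccos(p₁·p₂) ≈ 0.869 rad (49.8°).
Interpolate at f = 5/8 with slerp weights a = sin((1−f)δ)/sin δ ≈ 0.419, b = sin(fδ)/sin δ ≈ 0.677.
p = a·p₁ + b·p₂ ≈ (0.794, 0.508, -0.335); φ = arcsin(p_z) ≈ -19.58°, λ = atan2(p_y, p_x) ≈ 32.60°.

≈ 19.6°S, 32.6°E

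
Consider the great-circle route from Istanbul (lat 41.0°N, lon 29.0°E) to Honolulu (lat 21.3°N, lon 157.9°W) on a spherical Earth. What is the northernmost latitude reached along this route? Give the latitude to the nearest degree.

The great circle lies in the plane with unit normal n̂ = (p₁ × p₂)/|p₁ × p₂|.
Here n̂_z ≈ +0.095; the vertex latitude is φ_max = arccos|n̂_z| ≈ 84.5°.
Check via Clairaut: cos φ_max = |cos φ₁| · sin C = cos(41.0°)·sin(7.2°) ≈ 0.095, again giving ≈ 84.5°.

≈ 85°N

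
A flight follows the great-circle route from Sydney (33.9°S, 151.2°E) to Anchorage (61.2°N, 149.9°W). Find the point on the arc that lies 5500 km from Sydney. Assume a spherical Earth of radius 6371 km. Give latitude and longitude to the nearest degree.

The haversine formula gives a central angle δ ≈ 1.857 rad (106.4°) between the endpoints. The total great-circle distance is δ·R ≈ 1.857 × 6371 ≈ 11830 km, so the target fraction is f = 5500/11830 ≈ 0.465.
Interpolate at f ≈ 0.465 with slerp weights a = sin((1−f)δ)/sin δ ≈ 0.874, b = sin(fδ)/sin δ ≈ 0.792.
p = a·p₁ + b·p₂ ≈ (-0.966, 0.158, 0.207); φ = arcsin(p_z) ≈ 11.95°, λ = atan2(p_y, p_x) ≈ 170.71°.

≈ 12°N, 171°E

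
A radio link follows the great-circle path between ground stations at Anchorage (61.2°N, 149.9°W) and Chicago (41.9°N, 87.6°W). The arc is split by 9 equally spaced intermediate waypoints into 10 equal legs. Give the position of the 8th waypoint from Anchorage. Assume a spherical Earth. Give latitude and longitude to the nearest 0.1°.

≈ 47.9°N, 95.6°W

Convert each endpoint to a unit vector on the sphere (x = cos φ cos λ, y = cos φ sin λ, z = sin φ).
The central angle between the endpoints is δ = arccos(p₁·p₂) ≈ 0.720 rad (41.2°).
Interpolate at f = 8/10 with slerp weights a = sin((1−f)δ)/sin δ ≈ 0.218, b = sin(fδ)/sin δ ≈ 0.826.
p = a·p₁ + b·p₂ ≈ (-0.065, -0.667, 0.742); φ = arcsin(p_z) ≈ 47.93°, λ = atan2(p_y, p_x) ≈ -95.56°.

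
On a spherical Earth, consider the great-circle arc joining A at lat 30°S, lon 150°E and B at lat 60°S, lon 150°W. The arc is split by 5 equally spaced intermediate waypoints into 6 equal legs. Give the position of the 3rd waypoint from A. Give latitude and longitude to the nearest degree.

Convert each endpoint to a unit vector on the sphere (x = cos φ cos λ, y = cos φ sin λ, z = sin φ).
The central angle between the endpoints is δ = arccos(p₁·p₂) ≈ 0.864 rad (49.5°).
Interpolate at f = 3/6 with slerp weights a = sin((1−f)δ)/sin δ ≈ 0.551, b = sin(fδ)/sin δ ≈ 0.551.
p = a·p₁ + b·p₂ ≈ (-0.651, 0.101, -0.752); φ = arcsin(p_z) ≈ -48.77°, λ = atan2(p_y, p_x) ≈ 171.21°.

≈ lat 49°S, lon 171°E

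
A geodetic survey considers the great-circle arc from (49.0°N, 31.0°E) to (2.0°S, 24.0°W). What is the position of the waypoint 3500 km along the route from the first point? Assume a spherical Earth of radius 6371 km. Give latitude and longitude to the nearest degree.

Convert each endpoint to a unit vector on the sphere (x = cos φ cos λ, y = cos φ sin λ, z = sin φ).
The central angle between the endpoints is δ = arccos(p₁·p₂) ≈ 1.214 rad (69.5°). The total great-circle distance is δ·R ≈ 1.214 × 6371 ≈ 7731 km, so the target fraction is f = 3500/7731 ≈ 0.453.
Interpolate at f ≈ 0.453 with slerp weights a = sin((1−f)δ)/sin δ ≈ 0.658, b = sin(fδ)/sin δ ≈ 0.557.
p = a·p₁ + b·p₂ ≈ (0.879, -0.004, 0.477); φ = arcsin(p_z) ≈ 28.50°, λ = atan2(p_y, p_x) ≈ -0.28°.

≈ (28°N, 0°E)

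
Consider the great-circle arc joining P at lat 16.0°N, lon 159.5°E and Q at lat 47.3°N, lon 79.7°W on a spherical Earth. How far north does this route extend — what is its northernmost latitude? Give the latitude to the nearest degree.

≈ 56°N

The great circle lies in the plane with unit normal n̂ = (p₁ × p₂)/|p₁ × p₂|.
Here n̂_z ≈ +0.565; the vertex latitude is φ_max = arccos|n̂_z| ≈ 55.6°.
Check via Clairaut: cos φ_max = |cos φ₁| · sin C = cos(16.0°)·sin(36.0°) ≈ 0.565, again giving ≈ 55.6°.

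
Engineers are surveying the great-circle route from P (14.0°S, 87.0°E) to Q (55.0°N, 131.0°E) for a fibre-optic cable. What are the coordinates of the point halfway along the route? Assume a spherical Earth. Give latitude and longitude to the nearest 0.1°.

From cos δ = sin φ₁ sin φ₂ + cos φ₁ cos φ₂ cos Δλ, the central angle is δ ≈ 1.367 rad (78.3°).
Interpolate at f = 1/2 with slerp weights a = sin((1−f)δ)/sin δ ≈ 0.645, b = sin(fδ)/sin δ ≈ 0.645.
p = a·p₁ + b·p₂ ≈ (-0.210, 0.904, 0.372); φ = arcsin(p_z) ≈ 21.86°, λ = atan2(p_y, p_x) ≈ 103.07°.

≈ (21.9°N, 103.1°E)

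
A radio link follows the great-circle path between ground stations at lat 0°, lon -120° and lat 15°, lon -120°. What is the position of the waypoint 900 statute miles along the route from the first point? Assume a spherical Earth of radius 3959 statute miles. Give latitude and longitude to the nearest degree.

Convert each endpoint to a unit vector on the sphere (x = cos φ cos λ, y = cos φ sin λ, z = sin φ).
The central angle between the endpoints is δ = arccos(p₁·p₂) ≈ 0.262 rad (15.0°). The total great-circle distance is δ·R ≈ 0.262 × 3959 ≈ 1036 mi, so the target fraction is f = 900/1036 ≈ 0.868.
Interpolate at f ≈ 0.868 with slerp weights a = sin((1−f)δ)/sin δ ≈ 0.133, b = sin(fδ)/sin δ ≈ 0.871.
p = a·p₁ + b·p₂ ≈ (-0.487, -0.844, 0.225); φ = arcsin(p_z) ≈ 13.03°, λ = atan2(p_y, p_x) ≈ -120.00°.

≈ lat 13°, lon -120°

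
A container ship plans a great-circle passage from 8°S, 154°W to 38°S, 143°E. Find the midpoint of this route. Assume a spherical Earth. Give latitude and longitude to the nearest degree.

From cos δ = sin φ₁ sin φ₂ + cos φ₁ cos φ₂ cos Δλ, the central angle is δ ≈ 1.115 rad (63.9°).
Interpolate at f = 1/2 with slerp weights a = sin((1−f)δ)/sin δ ≈ 0.589, b = sin(fδ)/sin δ ≈ 0.589.
p = a·p₁ + b·p₂ ≈ (-0.895, 0.024, -0.445); φ = arcsin(p_z) ≈ -26.41°, λ = atan2(p_y, p_x) ≈ 178.49°.

≈ 26°S, 178°E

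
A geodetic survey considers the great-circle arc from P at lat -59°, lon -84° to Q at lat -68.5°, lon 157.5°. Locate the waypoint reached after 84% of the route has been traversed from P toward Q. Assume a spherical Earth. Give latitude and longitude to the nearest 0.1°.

Write both endpoints as unit vectors p₁, p₂ with components (cos φ cos λ, cos φ sin λ, sin φ).
The central angle between the endpoints is δ = arccos(p₁·p₂) ≈ 0.785 rad (45.0°).
Interpolate at f = 0.84 with slerp weights a = sin((1−f)δ)/sin δ ≈ 0.177, b = sin(fδ)/sin δ ≈ 0.867.
p = a·p₁ + b·p₂ ≈ (-0.284, 0.031, -0.958); φ = arcsin(p_z) ≈ -73.40°, λ = atan2(p_y, p_x) ≈ 173.81°.

≈ lat -73.4°, lon 173.8°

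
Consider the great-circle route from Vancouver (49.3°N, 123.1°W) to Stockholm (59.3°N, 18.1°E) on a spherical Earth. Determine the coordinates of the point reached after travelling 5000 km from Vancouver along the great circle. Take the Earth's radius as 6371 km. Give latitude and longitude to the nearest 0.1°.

Write both endpoints as unit vectors p₁, p₂ with components (cos φ cos λ, cos φ sin λ, sin φ).
The central angle between the endpoints is δ = arccos(p₁·p₂) ≈ 1.168 rad (66.9°). The total great-circle distance is δ·R ≈ 1.168 × 6371 ≈ 7438 km, so the target fraction is f = 5000/7438 ≈ 0.672.
Interpolate at f ≈ 0.672 with slerp weights a = sin((1−f)δ)/sin δ ≈ 0.406, b = sin(fδ)/sin δ ≈ 0.768.
p = a·p₁ + b·p₂ ≈ (0.228, -0.100, 0.968); φ = arcsin(p_z) ≈ 75.57°, λ = atan2(p_y, p_x) ≈ -23.64°.

≈ 75.6°N, 23.6°W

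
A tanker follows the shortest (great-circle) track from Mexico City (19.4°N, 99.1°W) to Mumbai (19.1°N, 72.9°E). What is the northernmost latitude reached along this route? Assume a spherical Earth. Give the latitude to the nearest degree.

The great circle lies in the plane with unit normal n̂ = (p₁ × p₂)/|p₁ × p₂|.
Here n̂_z ≈ +0.196; the vertex latitude is φ_max = arccos|n̂_z| ≈ 78.7°.
Check via Clairaut: cos φ_max = |cos φ₁| · sin C = cos(19.4°)·sin(12.0°) ≈ 0.196, again giving ≈ 78.7°.

≈ 79°N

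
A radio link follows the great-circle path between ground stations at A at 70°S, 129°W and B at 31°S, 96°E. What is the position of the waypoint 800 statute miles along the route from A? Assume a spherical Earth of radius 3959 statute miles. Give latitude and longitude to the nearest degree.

≈ 77°S, 163°W

Convert each endpoint to a unit vector on the sphere (x = cos φ cos λ, y = cos φ sin λ, z = sin φ).
The central angle between the endpoints is δ = arccos(p₁·p₂) ≈ 1.290 rad (73.9°). The total great-circle distance is δ·R ≈ 1.290 × 3959 ≈ 5109 mi, so the target fraction is f = 800/5109 ≈ 0.157.
Interpolate at f ≈ 0.157 with slerp weights a = sin((1−f)δ)/sin δ ≈ 0.922, b = sin(fδ)/sin δ ≈ 0.209.
p = a·p₁ + b·p₂ ≈ (-0.217, -0.067, -0.974); φ = arcsin(p_z) ≈ -76.87°, λ = atan2(p_y, p_x) ≈ -162.85°.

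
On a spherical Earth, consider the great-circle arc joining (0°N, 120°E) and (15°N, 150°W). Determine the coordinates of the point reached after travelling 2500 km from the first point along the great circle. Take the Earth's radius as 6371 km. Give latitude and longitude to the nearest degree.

≈ (6°N, 142°E)

Convert each endpoint to a unit vector on the sphere (x = cos φ cos λ, y = cos φ sin λ, z = sin φ).
The central angle between the endpoints is δ = arccos(p₁·p₂) ≈ 1.571 rad (90.0°). The total great-circle distance is δ·R ≈ 1.571 × 6371 ≈ 10008 km, so the target fraction is f = 2500/10008 ≈ 0.250.
Interpolate at f ≈ 0.250 with slerp weights a = sin((1−f)δ)/sin δ ≈ 0.924, b = sin(fδ)/sin δ ≈ 0.382.
p = a·p₁ + b·p₂ ≈ (-0.782, 0.616, 0.099); φ = arcsin(p_z) ≈ 5.68°, λ = atan2(p_y, p_x) ≈ 141.79°.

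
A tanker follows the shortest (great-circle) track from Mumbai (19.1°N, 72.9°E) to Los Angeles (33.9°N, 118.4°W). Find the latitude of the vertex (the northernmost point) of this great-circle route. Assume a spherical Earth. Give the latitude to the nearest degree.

≈ 79°N

The great circle lies in the plane with unit normal n̂ = (p₁ × p₂)/|p₁ × p₂|.
Here n̂_z ≈ +0.190; the vertex latitude is φ_max = arccos|n̂_z| ≈ 79.1°.
Check via Clairaut: cos φ_max = |cos φ₁| · sin C = cos(19.1°)·sin(11.6°) ≈ 0.190, again giving ≈ 79.1°.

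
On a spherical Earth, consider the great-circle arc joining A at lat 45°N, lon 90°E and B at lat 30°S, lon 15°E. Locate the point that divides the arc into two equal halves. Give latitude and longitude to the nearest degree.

≈ lat 9°N, lon 48°E

Convert each endpoint to a unit vector on the sphere (x = cos φ cos λ, y = cos φ sin λ, z = sin φ).
The central angle between the endpoints is δ = arccos(p₁·p₂) ≈ 1.767 rad (101.2°).
Interpolate at f = 1/2 with slerp weights a = sin((1−f)δ)/sin δ ≈ 0.788, b = sin(fδ)/sin δ ≈ 0.788.
p = a·p₁ + b·p₂ ≈ (0.659, 0.734, 0.163); φ = arcsin(p_z) ≈ 9.39°, λ = atan2(p_y, p_x) ≈ 48.07°.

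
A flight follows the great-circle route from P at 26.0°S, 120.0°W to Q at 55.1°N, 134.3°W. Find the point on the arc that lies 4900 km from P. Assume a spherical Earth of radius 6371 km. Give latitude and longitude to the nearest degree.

The haversine formula gives a central angle δ ≈ 1.432 rad (82.0°) between the endpoints. The total great-circle distance is δ·R ≈ 1.432 × 6371 ≈ 9121 km, so the target fraction is f = 4900/9121 ≈ 0.537.
Interpolate at f ≈ 0.537 with slerp weights a = sin((1−f)δ)/sin δ ≈ 0.621, b = sin(fδ)/sin δ ≈ 0.702.
p = a·p₁ + b·p₂ ≈ (-0.560, -0.771, 0.304); φ = arcsin(p_z) ≈ 17.68°, λ = atan2(p_y, p_x) ≈ -125.98°.

≈ 18°N, 126°W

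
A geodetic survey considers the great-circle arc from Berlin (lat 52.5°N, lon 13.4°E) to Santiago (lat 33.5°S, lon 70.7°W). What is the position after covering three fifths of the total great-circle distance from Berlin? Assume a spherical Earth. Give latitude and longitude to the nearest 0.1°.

Write both endpoints as unit vectors p₁, p₂ with components (cos φ cos λ, cos φ sin λ, sin φ).
The central angle between the endpoints is δ = arccos(p₁·p₂) ≈ 1.967 rad (112.7°).
Interpolate at f = 3/5 with slerp weights a = sin((1−f)δ)/sin δ ≈ 0.767, b = sin(fδ)/sin δ ≈ 1.002.
p = a·p₁ + b·p₂ ≈ (0.731, -0.680, 0.056); φ = arcsin(p_z) ≈ 3.19°, λ = atan2(p_y, p_x) ≈ -42.96°.

≈ lat 3.2°N, lon 43.0°W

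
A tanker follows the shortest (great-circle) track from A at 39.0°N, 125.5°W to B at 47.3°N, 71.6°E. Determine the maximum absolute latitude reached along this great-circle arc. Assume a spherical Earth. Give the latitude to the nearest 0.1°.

The great circle lies in the plane with unit normal n̂ = (p₁ × p₂)/|p₁ × p₂|.
Here n̂_z ≈ -0.155; the vertex latitude is φ_max = arccos|n̂_z| ≈ 81.1°.
Check via Clairaut: cos φ_max = |cos φ₁| · sin C = cos(39.0°)·sin(11.5°) ≈ 0.155, again giving ≈ 81.1°.

≈ 81.1°N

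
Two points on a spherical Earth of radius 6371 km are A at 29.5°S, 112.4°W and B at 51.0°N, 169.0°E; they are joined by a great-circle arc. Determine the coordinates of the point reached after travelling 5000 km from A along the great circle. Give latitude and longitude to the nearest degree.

Convert each endpoint to a unit vector on the sphere (x = cos φ cos λ, y = cos φ sin λ, z = sin φ).
The central angle between the endpoints is δ = arccos(p₁·p₂) ≈ 1.849 rad (105.9°). The total great-circle distance is δ·R ≈ 1.849 × 6371 ≈ 11779 km, so the target fraction is f = 5000/11779 ≈ 0.424.
Interpolate at f ≈ 0.424 with slerp weights a = sin((1−f)δ)/sin δ ≈ 0.909, b = sin(fδ)/sin δ ≈ 0.735.
p = a·p₁ + b·p₂ ≈ (-0.756, -0.643, 0.123); φ = arcsin(p_z) ≈ 7.09°, λ = atan2(p_y, p_x) ≈ -139.58°.

≈ 7°N, 140°W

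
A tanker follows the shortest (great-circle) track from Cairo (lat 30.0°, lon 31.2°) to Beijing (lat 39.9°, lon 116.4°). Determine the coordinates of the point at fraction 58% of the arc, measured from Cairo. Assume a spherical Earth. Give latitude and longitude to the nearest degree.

≈ lat 44°, lon 78°

The haversine formula gives a central angle δ ≈ 1.185 rad (67.9°) between the endpoints.
Interpolate at f = 0.58 with slerp weights a = sin((1−f)δ)/sin δ ≈ 0.515, b = sin(fδ)/sin δ ≈ 0.685.
p = a·p₁ + b·p₂ ≈ (0.148, 0.702, 0.697); φ = arcsin(p_z) ≈ 44.18°, λ = atan2(p_y, p_x) ≈ 78.08°.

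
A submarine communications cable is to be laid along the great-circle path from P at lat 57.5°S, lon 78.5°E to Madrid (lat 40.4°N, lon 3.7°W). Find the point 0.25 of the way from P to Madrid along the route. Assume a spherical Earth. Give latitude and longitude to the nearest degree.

Write both endpoints as unit vectors p₁, p₂ with components (cos φ cos λ, cos φ sin λ, sin φ).
The central angle between the endpoints is δ = arccos(p₁·p₂) ≈ 2.084 rad (119.4°).
Interpolate at f = 0.25 with slerp weights a = sin((1−f)δ)/sin δ ≈ 1.148, b = sin(fδ)/sin δ ≈ 0.571.
p = a·p₁ + b·p₂ ≈ (0.557, 0.576, -0.598); φ = arcsin(p_z) ≈ -36.71°, λ = atan2(p_y, p_x) ≈ 45.96°.

≈ lat 37°S, lon 46°E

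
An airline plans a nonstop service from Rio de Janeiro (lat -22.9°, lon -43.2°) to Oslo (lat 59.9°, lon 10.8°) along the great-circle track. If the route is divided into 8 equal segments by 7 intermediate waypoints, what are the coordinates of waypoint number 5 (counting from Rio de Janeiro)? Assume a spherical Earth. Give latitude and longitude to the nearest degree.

Convert each endpoint to a unit vector on the sphere (x = cos φ cos λ, y = cos φ sin λ, z = sin φ).
The central angle between the endpoints is δ = arccos(p₁·p₂) ≈ 1.636 rad (93.7°).
Interpolate at f = 5/8 with slerp weights a = sin((1−f)δ)/sin δ ≈ 0.577, b = sin(fδ)/sin δ ≈ 0.855.
p = a·p₁ + b·p₂ ≈ (0.809, -0.283, 0.515); φ = arcsin(p_z) ≈ 31.02°, λ = atan2(p_y, p_x) ≈ -19.31°.

≈ lat 31°, lon -19°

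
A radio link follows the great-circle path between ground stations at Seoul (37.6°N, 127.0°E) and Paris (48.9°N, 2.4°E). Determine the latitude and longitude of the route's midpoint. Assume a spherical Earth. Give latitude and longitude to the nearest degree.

Convert each endpoint to a unit vector on the sphere (x = cos φ cos λ, y = cos φ sin λ, z = sin φ).
The central angle between the endpoints is δ = arccos(p₁·p₂) ≈ 1.406 rad (80.6°).
Interpolate at f = 1/2 with slerp weights a = sin((1−f)δ)/sin δ ≈ 0.655, b = sin(fδ)/sin δ ≈ 0.655.
p = a·p₁ + b·p₂ ≈ (0.118, 0.433, 0.894); φ = arcsin(p_z) ≈ 63.35°, λ = atan2(p_y, p_x) ≈ 74.75°.

≈ 63°N, 75°E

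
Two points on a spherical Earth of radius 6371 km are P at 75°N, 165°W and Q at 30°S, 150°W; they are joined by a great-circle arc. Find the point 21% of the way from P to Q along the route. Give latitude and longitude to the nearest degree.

≈ 53°N, 157°W

The haversine formula gives a central angle δ ≈ 1.841 rad (105.5°) between the endpoints.
Interpolate at f = 0.21 with slerp weights a = sin((1−f)δ)/sin δ ≈ 1.030, b = sin(fδ)/sin δ ≈ 0.391.
p = a·p₁ + b·p₂ ≈ (-0.551, -0.238, 0.800); φ = arcsin(p_z) ≈ 53.11°, λ = atan2(p_y, p_x) ≈ -156.60°.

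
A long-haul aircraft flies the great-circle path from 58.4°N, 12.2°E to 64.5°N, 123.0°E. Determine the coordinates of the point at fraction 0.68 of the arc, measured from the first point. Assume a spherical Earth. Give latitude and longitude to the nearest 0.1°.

Write both endpoints as unit vectors p₁, p₂ with components (cos φ cos λ, cos φ sin λ, sin φ).
The central angle between the endpoints is δ = arccos(p₁·p₂) ≈ 0.811 rad (46.5°).
Interpolate at f = 0.68 with slerp weights a = sin((1−f)δ)/sin δ ≈ 0.354, b = sin(fδ)/sin δ ≈ 0.723.
p = a·p₁ + b·p₂ ≈ (0.012, 0.300, 0.954); φ = arcsin(p_z) ≈ 72.52°, λ = atan2(p_y, p_x) ≈ 87.74°.

≈ 72.5°N, 87.7°E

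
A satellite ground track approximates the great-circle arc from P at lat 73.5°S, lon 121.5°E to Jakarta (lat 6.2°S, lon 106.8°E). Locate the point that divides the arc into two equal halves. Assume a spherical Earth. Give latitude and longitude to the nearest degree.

≈ lat 40°S, lon 110°E

Write both endpoints as unit vectors p₁, p₂ with components (cos φ cos λ, cos φ sin λ, sin φ).
The central angle between the endpoints is δ = arccos(p₁·p₂) ≈ 1.185 rad (67.9°).
Interpolate at f = 1/2 with slerp weights a = sin((1−f)δ)/sin δ ≈ 0.603, b = sin(fδ)/sin δ ≈ 0.603.
p = a·p₁ + b·p₂ ≈ (-0.263, 0.720, -0.643); φ = arcsin(p_z) ≈ -40.01°, λ = atan2(p_y, p_x) ≈ 110.05°.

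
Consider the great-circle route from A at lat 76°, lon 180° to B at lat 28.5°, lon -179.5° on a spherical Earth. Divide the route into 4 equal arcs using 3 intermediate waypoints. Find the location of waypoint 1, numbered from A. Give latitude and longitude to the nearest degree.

≈ lat 64°, lon 180°

Write both endpoints as unit vectors p₁, p₂ with components (cos φ cos λ, cos φ sin λ, sin φ).
The central angle between the endpoints is δ = arccos(p₁·p₂) ≈ 0.829 rad (47.5°).
Interpolate at f = 1/4 with slerp weights a = sin((1−f)δ)/sin δ ≈ 0.790, b = sin(fδ)/sin δ ≈ 0.279.
p = a·p₁ + b·p₂ ≈ (-0.436, -0.002, 0.900); φ = arcsin(p_z) ≈ 64.13°, λ = atan2(p_y, p_x) ≈ -179.72°.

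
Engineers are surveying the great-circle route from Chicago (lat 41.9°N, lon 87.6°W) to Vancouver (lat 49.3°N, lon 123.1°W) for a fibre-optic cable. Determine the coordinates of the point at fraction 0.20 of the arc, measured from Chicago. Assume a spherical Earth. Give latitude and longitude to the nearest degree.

≈ lat 44°N, lon 94°W

Write both endpoints as unit vectors p₁, p₂ with components (cos φ cos λ, cos φ sin λ, sin φ).
The central angle between the endpoints is δ = arccos(p₁·p₂) ≈ 0.448 rad (25.7°).
Interpolate at f = 0.20 with slerp weights a = sin((1−f)δ)/sin δ ≈ 0.810, b = sin(fδ)/sin δ ≈ 0.207.
p = a·p₁ + b·p₂ ≈ (-0.048, -0.715, 0.697); φ = arcsin(p_z) ≈ 44.22°, λ = atan2(p_y, p_x) ≈ -93.87°.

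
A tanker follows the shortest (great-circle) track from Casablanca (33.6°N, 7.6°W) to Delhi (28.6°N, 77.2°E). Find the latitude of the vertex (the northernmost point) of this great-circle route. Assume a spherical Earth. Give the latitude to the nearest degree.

≈ 39°N

The great circle lies in the plane with unit normal n̂ = (p₁ × p₂)/|p₁ × p₂|.
Here n̂_z ≈ +0.772; the vertex latitude is φ_max = arccos|n̂_z| ≈ 39.5°.
Check via Clairaut: cos φ_max = |cos φ₁| · sin C = cos(33.6°)·sin(67.9°) ≈ 0.772, again giving ≈ 39.5°.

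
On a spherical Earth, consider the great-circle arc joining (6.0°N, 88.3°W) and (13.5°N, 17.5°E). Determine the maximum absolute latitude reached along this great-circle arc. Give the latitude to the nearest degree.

The great circle lies in the plane with unit normal n̂ = (p₁ × p₂)/|p₁ × p₂|.
Here n̂_z ≈ +0.958; the vertex latitude is φ_max = arccos|n̂_z| ≈ 16.6°.
Check via Clairaut: cos φ_max = |cos φ₁| · sin C = cos(6.0°)·sin(74.5°) ≈ 0.958, again giving ≈ 16.6°.

≈ 17°N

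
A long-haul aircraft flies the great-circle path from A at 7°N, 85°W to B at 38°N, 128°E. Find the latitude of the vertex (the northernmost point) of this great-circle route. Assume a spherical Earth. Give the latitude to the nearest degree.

≈ 58°N

The great circle lies in the plane with unit normal n̂ = (p₁ × p₂)/|p₁ × p₂|.
Here n̂_z ≈ -0.523; the vertex latitude is φ_max = arccos|n̂_z| ≈ 58.4°.
Check via Clairaut: cos φ_max = |cos φ₁| · sin C = cos(7.0°)·sin(31.8°) ≈ 0.523, again giving ≈ 58.4°.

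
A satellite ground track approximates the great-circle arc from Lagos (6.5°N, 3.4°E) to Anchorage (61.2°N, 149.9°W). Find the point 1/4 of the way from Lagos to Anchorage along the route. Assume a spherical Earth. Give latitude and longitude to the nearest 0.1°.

Write both endpoints as unit vectors p₁, p₂ with components (cos φ cos λ, cos φ sin λ, sin φ).
The central angle between the endpoints is δ = arccos(p₁·p₂) ≈ 1.905 rad (109.2°).
Interpolate at f = 1/4 with slerp weights a = sin((1−f)δ)/sin δ ≈ 1.048, b = sin(fδ)/sin δ ≈ 0.485.
p = a·p₁ + b·p₂ ≈ (0.837, -0.056, 0.544); φ = arcsin(p_z) ≈ 32.96°, λ = atan2(p_y, p_x) ≈ -3.79°.

≈ 33.0°N, 3.8°W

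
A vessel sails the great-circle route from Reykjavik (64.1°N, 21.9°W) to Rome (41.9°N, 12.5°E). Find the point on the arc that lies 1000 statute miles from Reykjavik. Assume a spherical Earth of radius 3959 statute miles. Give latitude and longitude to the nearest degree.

≈ 54°N, 0°E

From cos δ = sin φ₁ sin φ₂ + cos φ₁ cos φ₂ cos Δλ, the central angle is δ ≈ 0.518 rad (29.7°). The total great-circle distance is δ·R ≈ 0.518 × 3959 ≈ 2049 mi, so the target fraction is f = 1000/2049 ≈ 0.488.
Interpolate at f ≈ 0.488 with slerp weights a = sin((1−f)δ)/sin δ ≈ 0.529, b = sin(fδ)/sin δ ≈ 0.505.
p = a·p₁ + b·p₂ ≈ (0.582, -0.005, 0.813); φ = arcsin(p_z) ≈ 54.44°, λ = atan2(p_y, p_x) ≈ -0.48°.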